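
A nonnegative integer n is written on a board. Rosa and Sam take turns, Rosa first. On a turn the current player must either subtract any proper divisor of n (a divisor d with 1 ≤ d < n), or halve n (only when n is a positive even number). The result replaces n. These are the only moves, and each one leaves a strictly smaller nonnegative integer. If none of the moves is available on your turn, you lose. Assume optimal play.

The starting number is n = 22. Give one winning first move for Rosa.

Build the W/L table. Terminal = L. A non-terminal position is W if it has a move to some L; otherwise it is L.
n=0: no move → L
n=1: no move → L
n=2: W (go to 1, an L position)
n=3: L (sole option 2(W) is W)
n=4: W (go to 3, an L position)
n=5: L (sole option 4(W) is W)
n=6: W (go to 3, an L position)
n=7: L (sole option 6(W) is W)
n=8: W (go to 7, an L position)
n=9: L (options 6(W), 8(W) are all W)
n=10: W (go to 5, an L position)
n=11: L (sole option 10(W) is W)
n=12: W (go to 9, an L position)
n=13: L (sole option 12(W) is W)
n=14: W (go to 7, an L position)
n=15: L (options 10(W), 12(W), 14(W) are all W)
n=16: W (go to 15, an L position)
n=17: L (sole option 16(W) is W)
n=18: W (go to 9, an L position)
n=19: L (sole option 18(W) is W)
n=20: W (go to 15, an L position)
n=21: L (options 14(W), 18(W), 20(W) are all W)
n=22: W (go to 11, an L position)
From 22, the L positions reachable in one move are: 11, 21. Any move reaching one of these is winning.

Move to 11.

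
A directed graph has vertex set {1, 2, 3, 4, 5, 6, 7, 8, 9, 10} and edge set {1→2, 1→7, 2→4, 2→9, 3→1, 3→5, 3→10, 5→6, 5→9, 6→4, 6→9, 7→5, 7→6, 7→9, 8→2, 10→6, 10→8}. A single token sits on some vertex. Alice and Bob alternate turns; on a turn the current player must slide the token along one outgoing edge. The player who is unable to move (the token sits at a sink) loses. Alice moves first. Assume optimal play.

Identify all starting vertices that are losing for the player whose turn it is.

Build the W/L table. Terminal = L. A non-terminal position is W if it has a move to some L; otherwise it is L.
Every edge goes from a vertex to one that appears earlier in the order 9, 4, 6, 5, 7, 2, 8, 10, 1, 3, so processing vertices in that order labels each vertex after all of its successors.
9: no outgoing edge → L
4: no outgoing edge → L
6: can move to 4, which is L ⇒ W
5: can move to 9, which is L ⇒ W
7: can move to 9, which is L ⇒ W
2: can move to 4, which is L ⇒ W
8: the only move is to 2(W), a W ⇒ L
10: can move to 8, which is L ⇒ W
1: moves to 2(W), 7(W); every one is W ⇒ L
3: can move to 1, which is L ⇒ W
Reading off the rows marked L gives the requested list; there are 4 such vertices.

1, 4, 8, 9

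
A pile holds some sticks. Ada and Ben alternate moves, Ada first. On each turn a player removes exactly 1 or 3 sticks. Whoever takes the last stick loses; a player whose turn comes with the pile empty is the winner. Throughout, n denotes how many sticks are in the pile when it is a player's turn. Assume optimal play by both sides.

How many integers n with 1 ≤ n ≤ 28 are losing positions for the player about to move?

Work bottom-up. With no move the player to move wins. Otherwise the position is W if at least one move leads to an L position for the opponent, and L if every move leads to a W.
n=0: no move; the opponent has just taken the last stick and therefore loses → W
n=1: →0(W) only, which is W, so L
n=2: →1(L), so W
n=3: →2(W), 0(W) — all W, so L
n=4: →3(L), so W
n=5: →4(W), 2(W) — all W, so L
n=6: →5(L), so W
n=7: →6(W), 4(W) — all W, so L
n=8: →7(L), so W
n=9: →8(W), 6(W) — all W, so L
n=10: →9(L), so W
n=11: →10(W), 8(W) — all W, so L
n=12: →11(L), so W
n=13: →12(W), 10(W) — all W, so L
n=14: →13(L), so W
n=15: →14(W), 12(W) — all W, so L
n=16: →15(L), so W
n=17: →16(W), 14(W) — all W, so L
n=18: →17(L), so W
n=19: →18(W), 16(W) — all W, so L
n=20: →19(L), so W
n=21: →20(W), 18(W) — all W, so L
n=22: →21(L), so W
n=23: →22(W), 20(W) — all W, so L
n=24: →23(L), so W
n=25: →24(W), 22(W) — all W, so L
n=26: →25(L), so W
n=27: →26(W), 24(W) — all W, so L
n=28: →27(L), so W
L entries with 1 ≤ n ≤ 28 (the range starts at n=1): n = 1, 3, 5, 7, 9, 11, 13, 15, 17, 19, 21, 23, 25, 27; that makes 14.

14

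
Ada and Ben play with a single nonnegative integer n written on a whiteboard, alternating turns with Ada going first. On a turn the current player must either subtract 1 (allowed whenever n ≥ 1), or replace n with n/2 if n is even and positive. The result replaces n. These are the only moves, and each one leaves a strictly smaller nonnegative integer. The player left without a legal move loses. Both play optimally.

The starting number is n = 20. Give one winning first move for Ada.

Build the W/L table. Terminal = L. A non-terminal position is W if it has a move to some L; otherwise it is L.
n=0: no move → L
n=1: reaches L-position 0 → W
n=2: only reaches 1(W), which is W → L
n=3: reaches L-position 2 → W
n=4: reaches L-position 2 → W
n=5: only reaches 4(W), which is W → L
n=6: reaches L-position 5 → W
n=7: only reaches 6(W), which is W → L
n=8: reaches L-position 7 → W
n=9: only reaches 8(W), which is W → L
n=10: reaches L-position 5 → W
n=11: only reaches 10(W), which is W → L
n=12: reaches L-position 11 → W
n=13: only reaches 12(W), which is W → L
n=14: reaches L-position 7 → W
n=15: only reaches 14(W), which is W → L
n=16: reaches L-position 15 → W
n=17: only reaches 16(W), which is W → L
n=18: reaches L-position 9 → W
n=19: only reaches 18(W), which is W → L
n=20: reaches L-position 19 → W
From 20, the L positions reachable in one move are: 19.

Move to 19.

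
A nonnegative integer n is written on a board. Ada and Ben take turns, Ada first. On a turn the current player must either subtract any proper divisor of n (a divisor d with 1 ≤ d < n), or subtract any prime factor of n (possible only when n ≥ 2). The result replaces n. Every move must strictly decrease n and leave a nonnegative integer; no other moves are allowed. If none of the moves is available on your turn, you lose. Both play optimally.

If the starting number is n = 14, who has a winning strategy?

Build the W/L table. Terminal = L. A non-terminal position is W if it has a move to some L; otherwise it is L.
n=0: no move → L
n=1: no move → L
n=2: can move to 0, which is L ⇒ W
n=3: can move to 0, which is L ⇒ W
n=4: moves to 2(W), 3(W); every one is W ⇒ L
n=5: can move to 0, which is L ⇒ W
n=6: can move to 4, which is L ⇒ W
n=7: can move to 0, which is L ⇒ W
n=8: can move to 4, which is L ⇒ W
n=9: moves to 6(W), 8(W); every one is W ⇒ L
n=10: can move to 9, which is L ⇒ W
n=11: can move to 0, which is L ⇒ W
n=12: can move to 9, which is L ⇒ W
n=13: can move to 0, which is L ⇒ W
n=14: moves to 7(W), 12(W), 13(W); every one is W ⇒ L
The starting position 14 is L: whatever Ada does, the opponent receives a W position.

Ben wins.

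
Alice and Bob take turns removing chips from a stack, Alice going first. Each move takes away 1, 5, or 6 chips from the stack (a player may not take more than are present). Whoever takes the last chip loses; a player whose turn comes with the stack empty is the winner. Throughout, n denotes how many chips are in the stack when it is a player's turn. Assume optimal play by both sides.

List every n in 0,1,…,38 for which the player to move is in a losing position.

1, 3, 5, 12, 14, 16, 23, 25, 27, 34, 36, 38

Classify positions by backward induction: terminal positions (no move available) are W. From any other position, the mover wins iff some move reaches an L.
n=0: no move; the opponent has just taken the last chip and therefore loses → W
n=1: only reaches 0(W), which is W → L
n=2: reaches L-position 1 → W
n=3: only reaches 2(W), which is W → L
n=4: reaches L-position 3 → W
n=5: only reaches 4(W), 0(W), all W → L
n=6: reaches L-position 5 → W
n=7: reaches L-position 1 → W
n=8: reaches L-position 3 → W
n=9: reaches L-position 3 → W
n=10: reaches L-position 5 → W
n=11: reaches L-position 5 → W
n=12: only reaches 11(W), 7(W), 6(W), all W → L
n=13: reaches L-position 12 → W
n=14: only reaches 13(W), 9(W), 8(W), all W → L
n=15: reaches L-position 14 → W
n=16: only reaches 15(W), 11(W), 10(W), all W → L
n=17: reaches L-position 16 → W
n=18: reaches L-position 12 → W
n=19: reaches L-position 14 → W
n=20: reaches L-position 14 → W
n=21: reaches L-position 16 → W
n=22: reaches L-position 16 → W
n=23: only reaches 22(W), 18(W), 17(W), all W → L
n=24: reaches L-position 23 → W
n=25: only reaches 24(W), 20(W), 19(W), all W → L
n=26: reaches L-position 25 → W
n=27: only reaches 26(W), 22(W), 21(W), all W → L
n=28: reaches L-position 27 → W
n=29: reaches L-position 23 → W
n=30: reaches L-position 25 → W
n=31: reaches L-position 25 → W
n=32: reaches L-position 27 → W
n=33: reaches L-position 27 → W
n=34: only reaches 33(W), 29(W), 28(W), all W → L
n=35: reaches L-position 34 → W
n=36: only reaches 35(W), 31(W), 30(W), all W → L
n=37: reaches L-position 36 → W
n=38: only reaches 37(W), 33(W), 32(W), all W → L
Reading off the rows marked L gives the requested list; there are 12 such values of n.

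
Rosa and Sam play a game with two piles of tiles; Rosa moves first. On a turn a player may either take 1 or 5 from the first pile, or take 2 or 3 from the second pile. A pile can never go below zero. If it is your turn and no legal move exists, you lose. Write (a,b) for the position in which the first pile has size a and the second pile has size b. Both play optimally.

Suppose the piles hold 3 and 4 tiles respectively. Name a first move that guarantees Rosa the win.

Label each position W (a win for the player to move) or L (a loss). A position with no legal move is L; any other position is W exactly when some move reaches an L, and L when every move reaches a W.
No move ever increases a pile, so every position that can arise here has a ≤ 3 and b ≤ 4; it is enough to label the cells with 0 ≤ a ≤ 3 and 0 ≤ b ≤ 4.
Every move lowers a or b (never raises either), so fill the grid row by row in increasing a, and left to right within a row: each cell's successors are then already labelled.
      b=0  b=1  b=2  b=3  b=4
a=0:    L    L    W    W    W
a=1:    W    W    L    L    W
a=2:    L    L    W    W    W
a=3:    W    W    L    L    W
Cells with no legal move (terminal, hence L): (0,0), (0,1).
The remaining L cells, each justified by listing all of its moves:
(1,2): moves to (0,2)(W), (1,0)(W); every one is W ⇒ L
(1,3): moves to (0,3)(W), (1,1)(W), (1,0)(W); every one is W ⇒ L
(2,0): the only move is to (1,0)(W), a W ⇒ L
(2,1): the only move is to (1,1)(W), a W ⇒ L
(3,2): moves to (2,2)(W), (3,0)(W); every one is W ⇒ L
(3,3): moves to (2,3)(W), (3,1)(W), (3,0)(W); every one is W ⇒ L
Every other cell has at least one move into one of the L cells above, so it is W.
From (3,4), the L positions reachable in one move are: (3,2).

Move to (3,2).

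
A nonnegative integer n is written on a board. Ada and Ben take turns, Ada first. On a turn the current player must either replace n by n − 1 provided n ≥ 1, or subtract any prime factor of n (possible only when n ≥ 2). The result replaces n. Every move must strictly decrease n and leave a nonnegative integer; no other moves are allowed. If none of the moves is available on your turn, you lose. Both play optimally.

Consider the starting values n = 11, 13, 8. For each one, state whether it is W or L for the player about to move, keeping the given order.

Label each position W (a win for the player to move) or L (a loss). A position with no legal move is L; any other position is W exactly when some move reaches an L, and L when every move reaches a W.
n=0: no move → L
n=1: can move to 0, which is L ⇒ W
n=2: can move to 0, which is L ⇒ W
n=3: can move to 0, which is L ⇒ W
n=4: moves to 2(W), 3(W); every one is W ⇒ L
n=5: can move to 0, which is L ⇒ W
n=6: can move to 4, which is L ⇒ W
n=7: can move to 0, which is L ⇒ W
n=8: moves to 6(W), 7(W); every one is W ⇒ L
n=9: can move to 8, which is L ⇒ W
n=10: can move to 8, which is L ⇒ W
n=11: can move to 0, which is L ⇒ W
n=12: moves to 9(W), 10(W), 11(W); every one is W ⇒ L
n=13: can move to 0, which is L ⇒ W

11: W, 13: W, 8: L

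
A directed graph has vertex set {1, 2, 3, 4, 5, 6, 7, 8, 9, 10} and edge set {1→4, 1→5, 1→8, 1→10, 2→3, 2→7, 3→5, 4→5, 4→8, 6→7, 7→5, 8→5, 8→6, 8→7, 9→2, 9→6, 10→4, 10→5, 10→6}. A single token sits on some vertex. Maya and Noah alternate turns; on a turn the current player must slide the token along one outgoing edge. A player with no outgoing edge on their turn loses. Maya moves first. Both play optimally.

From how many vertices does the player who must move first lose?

3

Classify positions by backward induction: terminal positions (no move available) are L. From any other position, the mover wins iff some move reaches an L.
Every edge goes from a vertex to one that appears earlier in the order 5, 7, 6, 8, 4, 3, 2, 10, 1, 9, so processing vertices in that order labels each vertex after all of its successors.
5: no outgoing edge → L
7: →5(L), so W
6: →7(W) only, which is W, so L
8: →6(L), so W
4: →5(L), so W
3: →5(L), so W
2: →3(W), 7(W) — all W, so L
10: →6(L), so W
1: →5(L), so W
9: →2(L), so W
The L vertices are 2, 5, 6; that is 3 in all.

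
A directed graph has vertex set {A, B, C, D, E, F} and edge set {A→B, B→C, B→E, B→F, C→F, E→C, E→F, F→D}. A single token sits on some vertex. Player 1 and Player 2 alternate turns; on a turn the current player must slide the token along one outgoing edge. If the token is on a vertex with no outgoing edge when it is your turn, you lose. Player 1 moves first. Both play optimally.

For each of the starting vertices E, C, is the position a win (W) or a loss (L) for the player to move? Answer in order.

E: W, C: L

Compute win/loss labels from the base case upward. A position with no move is L. Any other position is W if it can reach an L in one move, else L.
Every edge goes from a vertex to one that appears earlier in the order D, F, C, E, B, A, so processing vertices in that order labels each vertex after all of its successors.
D: no outgoing edge → L
F: can move to D, which is L ⇒ W
C: the only move is to F(W), a W ⇒ L
E: can move to C, which is L ⇒ W
B: can move to C, which is L ⇒ W
A: the only move is to B(W), a W ⇒ L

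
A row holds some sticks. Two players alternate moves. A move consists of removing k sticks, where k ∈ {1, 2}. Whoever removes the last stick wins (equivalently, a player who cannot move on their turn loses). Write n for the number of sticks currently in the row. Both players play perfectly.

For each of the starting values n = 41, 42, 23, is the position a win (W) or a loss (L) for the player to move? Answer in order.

Classify positions by backward induction: terminal positions (no move available) are L. From any other position, the mover wins iff some move reaches an L.
n=0: no move → L
n=1: reaches L-position 0 → W
n=2: reaches L-position 0 → W
n=3: only reaches 2(W), 1(W), all W → L
n=4: reaches L-position 3 → W
n=5: reaches L-position 3 → W
n=6: only reaches 5(W), 4(W), all W → L
n=7: reaches L-position 6 → W
n=8: reaches L-position 6 → W
n=9: only reaches 8(W), 7(W), all W → L
n=10: reaches L-position 9 → W
n=11: reaches L-position 9 → W
n=12: only reaches 11(W), 10(W), all W → L
n=13: reaches L-position 12 → W
n=14: reaches L-position 12 → W
n=15: only reaches 14(W), 13(W), all W → L
n=16: reaches L-position 15 → W
n=17: reaches L-position 15 → W
n=18: only reaches 17(W), 16(W), all W → L
n=19: reaches L-position 18 → W
n=20: reaches L-position 18 → W
n=21: only reaches 20(W), 19(W), all W → L
n=22: reaches L-position 21 → W
n=23: reaches L-position 21 → W
n=24: only reaches 23(W), 22(W), all W → L
n=25: reaches L-position 24 → W
n=26: reaches L-position 24 → W
n=27: only reaches 26(W), 25(W), all W → L
n=28: reaches L-position 27 → W
n=29: reaches L-position 27 → W
n=30: only reaches 29(W), 28(W), all W → L
n=31: reaches L-position 30 → W
n=32: reaches L-position 30 → W
n=33: only reaches 32(W), 31(W), all W → L
n=34: reaches L-position 33 → W
n=35: reaches L-position 33 → W
n=36: only reaches 35(W), 34(W), all W → L
n=37: reaches L-position 36 → W
n=38: reaches L-position 36 → W
n=39: only reaches 38(W), 37(W), all W → L
n=40: reaches L-position 39 → W
n=41: reaches L-position 39 → W
n=42: only reaches 41(W), 40(W), all W → L

41: W, 42: L, 23: W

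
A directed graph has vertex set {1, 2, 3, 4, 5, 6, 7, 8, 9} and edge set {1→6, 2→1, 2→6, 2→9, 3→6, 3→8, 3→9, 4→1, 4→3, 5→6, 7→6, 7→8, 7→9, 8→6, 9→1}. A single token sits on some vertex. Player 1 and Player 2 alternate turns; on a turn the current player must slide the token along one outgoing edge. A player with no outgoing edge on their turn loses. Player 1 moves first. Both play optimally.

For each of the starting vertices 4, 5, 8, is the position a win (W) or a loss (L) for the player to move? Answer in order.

4: L, 5: W, 8: W

Classify positions by backward induction: terminal positions (no move available) are L. From any other position, the mover wins iff some move reaches an L.
Every edge goes from a vertex to one that appears earlier in the order 6, 1, 9, 8, 2, 7, 3, 4, 5, so processing vertices in that order labels each vertex after all of its successors.
6: no outgoing edge → L
1: →6(L), so W
9: →1(W) only, which is W, so L
8: →6(L), so W
2: →9(L), so W
7: →9(L), so W
3: →9(L), so W
4: →3(W), 1(W) — all W, so L
5: →6(L), so W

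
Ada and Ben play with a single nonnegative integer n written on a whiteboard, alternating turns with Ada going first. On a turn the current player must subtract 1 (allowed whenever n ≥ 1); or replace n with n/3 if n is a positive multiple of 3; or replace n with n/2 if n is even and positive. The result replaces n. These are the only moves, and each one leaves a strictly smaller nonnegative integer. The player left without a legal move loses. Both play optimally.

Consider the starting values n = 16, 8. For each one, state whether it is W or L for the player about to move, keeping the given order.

Positions with no move are L. A position that does have a move is losing for the player to move precisely when every available move leads to a winning position for the opponent. Fill in the labels:
n=0: no move → L
n=1: reaches L-position 0 → W
n=2: only reaches 1(W), which is W → L
n=3: reaches L-position 2 → W
n=4: reaches L-position 2 → W
n=5: only reaches 4(W), which is W → L
n=6: reaches L-position 2 → W
n=7: only reaches 6(W), which is W → L
n=8: reaches L-position 7 → W
n=9: only reaches 3(W), 8(W), all W → L
n=10: reaches L-position 5 → W
n=11: only reaches 10(W), which is W → L
n=12: reaches L-position 11 → W
n=13: only reaches 12(W), which is W → L
n=14: reaches L-position 7 → W
n=15: reaches L-position 5 → W
n=16: only reaches 8(W), 15(W), all W → L

16: L, 8: W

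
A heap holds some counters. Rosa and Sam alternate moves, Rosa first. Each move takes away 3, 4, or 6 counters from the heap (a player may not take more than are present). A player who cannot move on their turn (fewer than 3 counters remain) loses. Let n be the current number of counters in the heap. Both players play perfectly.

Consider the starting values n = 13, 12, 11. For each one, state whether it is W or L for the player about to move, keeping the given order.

Classify positions by backward induction: terminal positions (no move available) are L. From any other position, the mover wins iff some move reaches an L.
n=0: no move → L
n=1: no move → L
n=2: no move → L
n=3: W (go to 0, an L position)
n=4: W (go to 1, an L position)
n=5: W (go to 2, an L position)
n=6: W (go to 2, an L position)
n=7: W (go to 1, an L position)
n=8: W (go to 2, an L position)
n=9: L (options 6(W), 5(W), 3(W) are all W)
n=10: L (options 7(W), 6(W), 4(W) are all W)
n=11: L (options 8(W), 7(W), 5(W) are all W)
n=12: W (go to 9, an L position)
n=13: W (go to 10, an L position)

13: W, 12: W, 11: L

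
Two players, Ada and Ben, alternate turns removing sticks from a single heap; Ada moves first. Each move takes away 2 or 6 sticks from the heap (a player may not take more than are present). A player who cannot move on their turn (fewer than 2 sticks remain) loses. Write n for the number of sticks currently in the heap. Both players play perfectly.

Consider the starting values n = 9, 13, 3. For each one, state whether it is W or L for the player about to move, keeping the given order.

Build the W/L table. Terminal = L. A non-terminal position is W if it has a move to some L; otherwise it is L.
n=0: no move → L
n=1: no move → L
n=2: →0(L), so W
n=3: →1(L), so W
n=4: →2(W) only, which is W, so L
n=5: →3(W) only, which is W, so L
n=6: →4(L), so W
n=7: →5(L), so W
n=8: →6(W), 2(W) — all W, so L
n=9: →7(W), 3(W) — all W, so L
n=10: →8(L), so W
n=11: →9(L), so W
n=12: →10(W), 6(W) — all W, so L
n=13: →11(W), 7(W) — all W, so L

9: L, 13: L, 3: W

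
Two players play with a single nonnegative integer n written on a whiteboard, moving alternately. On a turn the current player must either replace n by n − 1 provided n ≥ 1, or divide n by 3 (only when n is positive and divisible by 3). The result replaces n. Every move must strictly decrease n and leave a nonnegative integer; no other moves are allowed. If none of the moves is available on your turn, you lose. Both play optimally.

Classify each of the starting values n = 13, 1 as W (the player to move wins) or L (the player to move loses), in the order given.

13: L, 1: W

Label each position W (a win for the player to move) or L (a loss). A position with no legal move is L; any other position is W exactly when some move reaches an L, and L when every move reaches a W.
n=0: no move → L
n=1: reaches L-position 0 → W
n=2: only reaches 1(W), which is W → L
n=3: reaches L-position 2 → W
n=4: only reaches 3(W), which is W → L
n=5: reaches L-position 4 → W
n=6: reaches L-position 2 → W
n=7: only reaches 6(W), which is W → L
n=8: reaches L-position 7 → W
n=9: only reaches 3(W), 8(W), all W → L
n=10: reaches L-position 9 → W
n=11: only reaches 10(W), which is W → L
n=12: reaches L-position 4 → W
n=13: only reaches 12(W), which is W → L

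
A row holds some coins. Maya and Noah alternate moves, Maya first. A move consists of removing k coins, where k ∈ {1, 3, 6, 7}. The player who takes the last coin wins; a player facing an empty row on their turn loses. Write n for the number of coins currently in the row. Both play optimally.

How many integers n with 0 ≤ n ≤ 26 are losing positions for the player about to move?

8

Use the standard recursion: the mover loses at a terminal position; elsewhere, the mover wins exactly when some move hands the opponent an L position.
n=0: no move → L
n=1: reaches L-position 0 → W
n=2: only reaches 1(W), which is W → L
n=3: reaches L-position 2 → W
n=4: only reaches 3(W), 1(W), all W → L
n=5: reaches L-position 4 → W
n=6: reaches L-position 0 → W
n=7: reaches L-position 4 → W
n=8: reaches L-position 2 → W
n=9: reaches L-position 2 → W
n=10: reaches L-position 4 → W
n=11: reaches L-position 4 → W
n=12: only reaches 11(W), 9(W), 6(W), 5(W), all W → L
n=13: reaches L-position 12 → W
n=14: only reaches 13(W), 11(W), 8(W), 7(W), all W → L
n=15: reaches L-position 14 → W
n=16: only reaches 15(W), 13(W), 10(W), 9(W), all W → L
n=17: reaches L-position 16 → W
n=18: reaches L-position 12 → W
n=19: reaches L-position 16 → W
n=20: reaches L-position 14 → W
n=21: reaches L-position 14 → W
n=22: reaches L-position 16 → W
n=23: reaches L-position 16 → W
n=24: only reaches 23(W), 21(W), 18(W), 17(W), all W → L
n=25: reaches L-position 24 → W
n=26: only reaches 25(W), 23(W), 20(W), 19(W), all W → L
L entries with 0 ≤ n ≤ 26: n = 0, 2, 4, 12, 14, 16, 24, 26; that makes 8.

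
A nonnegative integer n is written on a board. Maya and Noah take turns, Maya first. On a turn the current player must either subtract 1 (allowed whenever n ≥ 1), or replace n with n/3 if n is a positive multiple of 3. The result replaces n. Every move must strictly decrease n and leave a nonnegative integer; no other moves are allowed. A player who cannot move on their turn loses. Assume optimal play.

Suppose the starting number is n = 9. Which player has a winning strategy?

Noah wins.

Compute win/loss labels from the base case upward. A position with no move is L. Any other position is W if it can reach an L in one move, else L.
n=0: no move → L
n=1: →0(L), so W
n=2: →1(W) only, which is W, so L
n=3: →2(L), so W
n=4: →3(W) only, which is W, so L
n=5: →4(L), so W
n=6: →2(L), so W
n=7: →6(W) only, which is W, so L
n=8: →7(L), so W
n=9: →3(W), 8(W) — all W, so L
Every move from 9 reaches a W position, so the mover loses.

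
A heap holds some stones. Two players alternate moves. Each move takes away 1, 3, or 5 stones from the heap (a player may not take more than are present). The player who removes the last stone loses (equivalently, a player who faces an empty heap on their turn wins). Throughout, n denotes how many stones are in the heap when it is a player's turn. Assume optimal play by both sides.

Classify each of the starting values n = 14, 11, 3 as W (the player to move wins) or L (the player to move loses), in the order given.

Build the W/L table. Terminal = W. A non-terminal position is W if it has a move to some L; otherwise it is L.
n=0: no move; the opponent has just taken the last stone and therefore loses → W
n=1: the only move is to 0(W), a W ⇒ L
n=2: can move to 1, which is L ⇒ W
n=3: moves to 2(W), 0(W); every one is W ⇒ L
n=4: can move to 3, which is L ⇒ W
n=5: moves to 4(W), 2(W), 0(W); every one is W ⇒ L
n=6: can move to 5, which is L ⇒ W
n=7: moves to 6(W), 4(W), 2(W); every one is W ⇒ L
n=8: can move to 7, which is L ⇒ W
n=9: moves to 8(W), 6(W), 4(W); every one is W ⇒ L
n=10: can move to 9, which is L ⇒ W
n=11: moves to 10(W), 8(W), 6(W); every one is W ⇒ L
n=12: can move to 11, which is L ⇒ W
n=13: moves to 12(W), 10(W), 8(W); every one is W ⇒ L
n=14: can move to 13, which is L ⇒ W

14: W, 11: L, 3: L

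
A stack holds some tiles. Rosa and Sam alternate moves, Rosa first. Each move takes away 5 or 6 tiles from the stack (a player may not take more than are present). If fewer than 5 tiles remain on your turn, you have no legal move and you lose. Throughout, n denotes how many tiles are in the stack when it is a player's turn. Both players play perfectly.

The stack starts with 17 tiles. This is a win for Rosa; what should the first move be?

Remove 5, leaving 12.

Compute win/loss labels from the base case upward. A position with no move is L. Any other position is W if it can reach an L in one move, else L.
n=0: no move → L
n=1: no move → L
n=2: no move → L
n=3: no move → L
n=4: no move → L
n=5: reaches L-position 0 → W
n=6: reaches L-position 1 → W
n=7: reaches L-position 2 → W
n=8: reaches L-position 3 → W
n=9: reaches L-position 4 → W
n=10: reaches L-position 4 → W
n=11: only reaches 6(W), 5(W), all W → L
n=12: only reaches 7(W), 6(W), all W → L
n=13: only reaches 8(W), 7(W), all W → L
n=14: only reaches 9(W), 8(W), all W → L
n=15: only reaches 10(W), 9(W), all W → L
n=16: reaches L-position 11 → W
n=17: reaches L-position 12 → W
From 17, the L positions reachable in one move are: 12, 11. Any move reaching one of these is winning.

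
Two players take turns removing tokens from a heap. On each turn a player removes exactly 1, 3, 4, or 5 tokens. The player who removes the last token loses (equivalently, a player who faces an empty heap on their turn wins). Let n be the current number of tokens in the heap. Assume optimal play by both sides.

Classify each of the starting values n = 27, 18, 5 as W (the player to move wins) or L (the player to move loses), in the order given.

Work bottom-up. With no move the player to move wins. Otherwise the position is W if at least one move leads to an L position for the opponent, and L if every move leads to a W.
n=0: no move; the opponent has just taken the last token and therefore loses → W
n=1: →0(W) only, which is W, so L
n=2: →1(L), so W
n=3: →2(W), 0(W) — all W, so L
n=4: →3(L), so W
n=5: →1(L), so W
n=6: →3(L), so W
n=7: →3(L), so W
n=8: →3(L), so W
n=9: →8(W), 6(W), 5(W), 4(W) — all W, so L
n=10: →9(L), so W
n=11: →10(W), 8(W), 7(W), 6(W) — all W, so L
n=12: →11(L), so W
n=13: →9(L), so W
n=14: →11(L), so W
n=15: →11(L), so W
n=16: →11(L), so W
n=17: →16(W), 14(W), 13(W), 12(W) — all W, so L
n=18: →17(L), so W
n=19: →18(W), 16(W), 15(W), 14(W) — all W, so L
n=20: →19(L), so W
n=21: →17(L), so W
n=22: →19(L), so W
n=23: →19(L), so W
n=24: →19(L), so W
n=25: →24(W), 22(W), 21(W), 20(W) — all W, so L
n=26: →25(L), so W
n=27: →26(W), 24(W), 23(W), 22(W) — all W, so L

27: L, 18: W, 5: W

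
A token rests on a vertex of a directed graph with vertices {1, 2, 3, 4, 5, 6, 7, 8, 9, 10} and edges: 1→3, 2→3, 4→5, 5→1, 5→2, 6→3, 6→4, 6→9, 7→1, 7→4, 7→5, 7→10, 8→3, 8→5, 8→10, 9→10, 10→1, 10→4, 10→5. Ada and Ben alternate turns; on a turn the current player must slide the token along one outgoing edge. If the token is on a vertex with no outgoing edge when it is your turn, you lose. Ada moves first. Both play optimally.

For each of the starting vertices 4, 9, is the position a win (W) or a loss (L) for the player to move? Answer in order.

Classify positions by backward induction: terminal positions (no move available) are L. From any other position, the mover wins iff some move reaches an L.
Every edge goes from a vertex to one that appears earlier in the order 3, 1, 2, 5, 4, 10, 9, 6, 8, 7, so processing vertices in that order labels each vertex after all of its successors.
3: no outgoing edge → L
1: can move to 3, which is L ⇒ W
2: can move to 3, which is L ⇒ W
5: moves to 2(W), 1(W); every one is W ⇒ L
4: can move to 5, which is L ⇒ W
10: can move to 5, which is L ⇒ W
9: the only move is to 10(W), a W ⇒ L
6: can move to 9, which is L ⇒ W
8: can move to 5, which is L ⇒ W
7: can move to 5, which is L ⇒ W

4: W, 9: L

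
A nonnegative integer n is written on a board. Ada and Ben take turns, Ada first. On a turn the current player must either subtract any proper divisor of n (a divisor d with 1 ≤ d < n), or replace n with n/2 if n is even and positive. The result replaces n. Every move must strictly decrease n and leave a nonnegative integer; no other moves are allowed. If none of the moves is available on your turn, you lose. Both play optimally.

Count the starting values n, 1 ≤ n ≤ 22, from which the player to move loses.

11

Use the standard recursion: the mover loses at a terminal position; elsewhere, the mover wins exactly when some move hands the opponent an L position.
n=0: no move → L
n=1: no move → L
n=2: W (go to 1, an L position)
n=3: L (sole option 2(W) is W)
n=4: W (go to 3, an L position)
n=5: L (sole option 4(W) is W)
n=6: W (go to 3, an L position)
n=7: L (sole option 6(W) is W)
n=8: W (go to 7, an L position)
n=9: L (options 6(W), 8(W) are all W)
n=10: W (go to 5, an L position)
n=11: L (sole option 10(W) is W)
n=12: W (go to 9, an L position)
n=13: L (sole option 12(W) is W)
n=14: W (go to 7, an L position)
n=15: L (options 10(W), 12(W), 14(W) are all W)
n=16: W (go to 15, an L position)
n=17: L (sole option 16(W) is W)
n=18: W (go to 9, an L position)
n=19: L (sole option 18(W) is W)
n=20: W (go to 15, an L position)
n=21: L (options 14(W), 18(W), 20(W) are all W)
n=22: W (go to 11, an L position)
L entries with 1 ≤ n ≤ 22 (n=0 is outside the asked range and is not counted): n = 1, 3, 5, 7, 9, 11, 13, 15, 17, 19, 21; that makes 11.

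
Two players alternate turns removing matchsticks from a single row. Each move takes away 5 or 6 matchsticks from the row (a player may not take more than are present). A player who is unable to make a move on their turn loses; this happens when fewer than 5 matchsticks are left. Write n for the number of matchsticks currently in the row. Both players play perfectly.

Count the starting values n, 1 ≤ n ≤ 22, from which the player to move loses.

10

Label each position W (a win for the player to move) or L (a loss). A position with no legal move is L; any other position is W exactly when some move reaches an L, and L when every move reaches a W.
n=0: no move → L
n=1: no move → L
n=2: no move → L
n=3: no move → L
n=4: no move → L
n=5: reaches L-position 0 → W
n=6: reaches L-position 1 → W
n=7: reaches L-position 2 → W
n=8: reaches L-position 3 → W
n=9: reaches L-position 4 → W
n=10: reaches L-position 4 → W
n=11: only reaches 6(W), 5(W), all W → L
n=12: only reaches 7(W), 6(W), all W → L
n=13: only reaches 8(W), 7(W), all W → L
n=14: only reaches 9(W), 8(W), all W → L
n=15: only reaches 10(W), 9(W), all W → L
n=16: reaches L-position 11 → W
n=17: reaches L-position 12 → W
n=18: reaches L-position 13 → W
n=19: reaches L-position 14 → W
n=20: reaches L-position 15 → W
n=21: reaches L-position 15 → W
n=22: only reaches 17(W), 16(W), all W → L
L entries with 1 ≤ n ≤ 22 (n=0 is outside the asked range and is not counted): n = 1, 2, 3, 4, 11, 12, 13, 14, 15, 22; that makes 10.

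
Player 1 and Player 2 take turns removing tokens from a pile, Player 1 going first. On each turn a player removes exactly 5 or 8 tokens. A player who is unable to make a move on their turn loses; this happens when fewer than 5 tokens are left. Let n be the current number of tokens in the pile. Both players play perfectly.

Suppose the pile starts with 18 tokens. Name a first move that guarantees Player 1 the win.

Compute win/loss labels from the base case upward. A position with no move is L. Any other position is W if it can reach an L in one move, else L.
n=0: no move → L
n=1: no move → L
n=2: no move → L
n=3: no move → L
n=4: no move → L
n=5: reaches L-position 0 → W
n=6: reaches L-position 1 → W
n=7: reaches L-position 2 → W
n=8: reaches L-position 3 → W
n=9: reaches L-position 4 → W
n=10: reaches L-position 2 → W
n=11: reaches L-position 3 → W
n=12: reaches L-position 4 → W
n=13: only reaches 8(W), 5(W), all W → L
n=14: only reaches 9(W), 6(W), all W → L
n=15: only reaches 10(W), 7(W), all W → L
n=16: only reaches 11(W), 8(W), all W → L
n=17: only reaches 12(W), 9(W), all W → L
n=18: reaches L-position 13 → W
From 18, the L positions reachable in one move are: 13.

Remove 5, leaving 13.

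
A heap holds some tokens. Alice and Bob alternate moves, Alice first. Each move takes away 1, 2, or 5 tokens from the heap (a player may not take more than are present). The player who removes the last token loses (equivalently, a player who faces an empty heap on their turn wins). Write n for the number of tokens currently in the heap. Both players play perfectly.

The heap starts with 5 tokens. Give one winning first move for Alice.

Remove 1, leaving 4.

Use the standard recursion: the mover wins at a terminal position; elsewhere, the mover wins exactly when some move hands the opponent an L position.
n=0: no move; the opponent has just taken the last token and therefore loses → W
n=1: only reaches 0(W), which is W → L
n=2: reaches L-position 1 → W
n=3: reaches L-position 1 → W
n=4: only reaches 3(W), 2(W), all W → L
n=5: reaches L-position 4 → W
From 5, the L positions reachable in one move are: 4.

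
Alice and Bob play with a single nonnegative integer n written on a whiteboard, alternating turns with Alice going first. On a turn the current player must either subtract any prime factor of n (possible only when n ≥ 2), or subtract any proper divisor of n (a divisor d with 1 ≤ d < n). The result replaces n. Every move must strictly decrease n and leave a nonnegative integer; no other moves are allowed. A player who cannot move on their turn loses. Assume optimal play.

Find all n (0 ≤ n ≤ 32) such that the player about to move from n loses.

0, 1, 4, 9, 14, 20, 26, 32

Label each position W (a win for the player to move) or L (a loss). A position with no legal move is L; any other position is W exactly when some move reaches an L, and L when every move reaches a W.
n=0: no move → L
n=1: no move → L
n=2: W (go to 0, an L position)
n=3: W (go to 0, an L position)
n=4: L (options 2(W), 3(W) are all W)
n=5: W (go to 0, an L position)
n=6: W (go to 4, an L position)
n=7: W (go to 0, an L position)
n=8: W (go to 4, an L position)
n=9: L (options 6(W), 8(W) are all W)
n=10: W (go to 9, an L position)
n=11: W (go to 0, an L position)
n=12: W (go to 9, an L position)
n=13: W (go to 0, an L position)
n=14: L (options 7(W), 12(W), 13(W) are all W)
n=15: W (go to 14, an L position)
n=16: W (go to 14, an L position)
n=17: W (go to 0, an L position)
n=18: W (go to 9, an L position)
n=19: W (go to 0, an L position)
n=20: L (options 10(W), 15(W), 16(W), 18(W), 19(W) are all W)
n=21: W (go to 14, an L position)
n=22: W (go to 20, an L position)
n=23: W (go to 0, an L position)
n=24: W (go to 20, an L position)
n=25: W (go to 20, an L position)
n=26: L (options 13(W), 24(W), 25(W) are all W)
n=27: W (go to 26, an L position)
n=28: W (go to 14, an L position)
n=29: W (go to 0, an L position)
n=30: W (go to 20, an L position)
n=31: W (go to 0, an L position)
n=32: L (options 16(W), 24(W), 28(W), 30(W), 31(W) are all W)
Reading off the rows marked L gives the requested list; there are 8 such values of n.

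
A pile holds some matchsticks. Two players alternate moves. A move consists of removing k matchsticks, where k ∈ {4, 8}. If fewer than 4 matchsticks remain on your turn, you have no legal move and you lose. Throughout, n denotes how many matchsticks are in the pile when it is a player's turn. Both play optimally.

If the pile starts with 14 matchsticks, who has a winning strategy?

Compute win/loss labels from the base case upward. A position with no move is L. Any other position is W if it can reach an L in one move, else L.
n=0: no move → L
n=1: no move → L
n=2: no move → L
n=3: no move → L
n=4: can move to 0, which is L ⇒ W
n=5: can move to 1, which is L ⇒ W
n=6: can move to 2, which is L ⇒ W
n=7: can move to 3, which is L ⇒ W
n=8: can move to 0, which is L ⇒ W
n=9: can move to 1, which is L ⇒ W
n=10: can move to 2, which is L ⇒ W
n=11: can move to 3, which is L ⇒ W
n=12: moves to 8(W), 4(W); every one is W ⇒ L
n=13: moves to 9(W), 5(W); every one is W ⇒ L
n=14: moves to 10(W), 6(W); every one is W ⇒ L
The starting position 14 is L: whatever the player to move does, the opponent receives a W position.

The second player wins.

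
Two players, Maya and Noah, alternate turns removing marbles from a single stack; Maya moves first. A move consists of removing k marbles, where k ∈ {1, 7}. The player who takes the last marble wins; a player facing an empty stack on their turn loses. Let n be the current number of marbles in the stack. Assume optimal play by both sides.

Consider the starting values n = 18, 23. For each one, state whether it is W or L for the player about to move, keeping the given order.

18: L, 23: W

Build the W/L table. Terminal = L. A non-terminal position is W if it has a move to some L; otherwise it is L.
n=0: no move → L
n=1: W (go to 0, an L position)
n=2: L (sole option 1(W) is W)
n=3: W (go to 2, an L position)
n=4: L (sole option 3(W) is W)
n=5: W (go to 4, an L position)
n=6: L (sole option 5(W) is W)
n=7: W (go to 6, an L position)
n=8: L (options 7(W), 1(W) are all W)
n=9: W (go to 8, an L position)
n=10: L (options 9(W), 3(W) are all W)
n=11: W (go to 10, an L position)
n=12: L (options 11(W), 5(W) are all W)
n=13: W (go to 12, an L position)
n=14: L (options 13(W), 7(W) are all W)
n=15: W (go to 14, an L position)
n=16: L (options 15(W), 9(W) are all W)
n=17: W (go to 16, an L position)
n=18: L (options 17(W), 11(W) are all W)
n=19: W (go to 18, an L position)
n=20: L (options 19(W), 13(W) are all W)
n=21: W (go to 20, an L position)
n=22: L (options 21(W), 15(W) are all W)
n=23: W (go to 22, an L position)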